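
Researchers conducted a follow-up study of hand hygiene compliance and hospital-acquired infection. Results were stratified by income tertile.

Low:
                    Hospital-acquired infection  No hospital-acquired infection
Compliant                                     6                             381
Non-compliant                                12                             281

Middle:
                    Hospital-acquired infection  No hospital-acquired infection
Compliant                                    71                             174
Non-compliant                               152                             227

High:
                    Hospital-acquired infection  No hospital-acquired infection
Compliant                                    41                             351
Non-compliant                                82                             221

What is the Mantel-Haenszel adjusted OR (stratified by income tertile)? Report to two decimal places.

0.46

OR_MH = Σ(aᵢdᵢ/nᵢ) / Σ(bᵢcᵢ/nᵢ), where nᵢ is the stratum total.
Stratum 1 (Low): n = 680; a·d/n = 6·281/680 = 2.4794; b·c/n = 381·12/680 = 6.7235
Stratum 2 (Middle): n = 624; a·d/n = 71·227/624 = 25.8285; b·c/n = 174·152/624 = 42.3846
Stratum 3 (High): n = 695; a·d/n = 41·221/695 = 13.0374; b·c/n = 351·82/695 = 41.4129
OR_MH = (2.4794 + 25.8285 + 13.0374) / (6.7235 + 42.3846 + 41.4129) = 41.3453 / 90.5211 = 0.45675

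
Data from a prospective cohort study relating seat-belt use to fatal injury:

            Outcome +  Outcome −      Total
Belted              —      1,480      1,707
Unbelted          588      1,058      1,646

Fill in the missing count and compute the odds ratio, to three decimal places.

0.276

The missing cell is in the exposed row: 1707 − 1480 = 227.
So a = 227, b = 1480, c = 588, d = 1058.
OR = (a·d)/(b·c) = (227 × 1058) / (1480 × 588) = 240166 / 870240 = 0.27598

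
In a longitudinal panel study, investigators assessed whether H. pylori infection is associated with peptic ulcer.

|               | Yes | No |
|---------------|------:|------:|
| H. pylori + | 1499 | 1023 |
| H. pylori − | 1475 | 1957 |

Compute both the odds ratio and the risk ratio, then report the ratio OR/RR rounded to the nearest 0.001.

Cells: a = 1499, b = 1023, c = 1475, d = 1957.
OR = (1499·1957)/(1023·1475) = 2933543/1508925 = 1.94413
Risk in exposed = 1499/2522 = 0.59437; risk in unexposed = 1475/3432 = 0.42978; RR = 1.38297
OR/RR = 1.94413 / 1.38297 = 1.40577
The outcome is not rare, so the OR lies further from 1 than the RR.

1.406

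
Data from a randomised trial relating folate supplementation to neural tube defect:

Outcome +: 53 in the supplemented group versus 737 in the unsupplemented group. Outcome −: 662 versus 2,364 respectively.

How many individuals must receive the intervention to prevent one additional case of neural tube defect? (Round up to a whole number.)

7

Risk in treated group = 53/715 = 0.07413; risk in control = 737/3101 = 0.23767.
Absolute risk reduction = 0.23767 − 0.07413 = 0.16354
NNT = 1 / ARR = 1 / 0.16354 = 6.115 → round up → 7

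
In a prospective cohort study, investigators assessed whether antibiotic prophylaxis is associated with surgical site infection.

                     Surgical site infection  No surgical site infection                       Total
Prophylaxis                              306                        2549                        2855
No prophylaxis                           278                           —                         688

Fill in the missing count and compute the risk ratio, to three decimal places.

0.265

The missing cell is in the unexposed row: 688 − 278 = 410.
So a = 306, b = 2549, c = 278, d = 410.
RR = [a/(a+b)] / [c/(c+d)] = (306/2855) / (278/688) = 0.10718/0.40407 = 0.26525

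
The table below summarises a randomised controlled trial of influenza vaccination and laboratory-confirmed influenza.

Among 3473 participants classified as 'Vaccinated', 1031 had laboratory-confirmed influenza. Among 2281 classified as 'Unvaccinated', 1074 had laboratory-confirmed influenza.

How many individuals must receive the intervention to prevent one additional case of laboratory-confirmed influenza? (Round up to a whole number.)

6

Risk in treated group = 1031/3473 = 0.29686; risk in control = 1074/2281 = 0.47085.
Absolute risk reduction = 0.47085 − 0.29686 = 0.17398
NNT = 1 / ARR = 1 / 0.17398 = 5.748 → round up → 6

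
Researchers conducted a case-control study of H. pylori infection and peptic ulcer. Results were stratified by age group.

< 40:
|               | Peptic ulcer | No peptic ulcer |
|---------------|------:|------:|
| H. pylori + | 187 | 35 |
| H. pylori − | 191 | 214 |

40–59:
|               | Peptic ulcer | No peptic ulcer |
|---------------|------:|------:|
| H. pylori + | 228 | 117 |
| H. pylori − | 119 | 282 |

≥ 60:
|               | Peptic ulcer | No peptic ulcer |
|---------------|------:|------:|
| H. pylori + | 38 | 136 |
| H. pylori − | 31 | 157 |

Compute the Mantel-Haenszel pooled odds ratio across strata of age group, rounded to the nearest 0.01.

4.06

OR_MH = Σ(aᵢdᵢ/nᵢ) / Σ(bᵢcᵢ/nᵢ), where nᵢ is the stratum total.
Stratum 1 (< 40): n = 627; a·d/n = 187·214/627 = 63.8246; b·c/n = 35·191/627 = 10.6619
Stratum 2 (40–59): n = 746; a·d/n = 228·282/746 = 86.1877; b·c/n = 117·119/746 = 18.6635
Stratum 3 (≥ 60): n = 362; a·d/n = 38·157/362 = 16.4807; b·c/n = 136·31/362 = 11.6464
OR_MH = (63.8246 + 86.1877 + 16.4807) / (10.6619 + 18.6635 + 11.6464) = 166.4929 / 40.9718 = 4.06359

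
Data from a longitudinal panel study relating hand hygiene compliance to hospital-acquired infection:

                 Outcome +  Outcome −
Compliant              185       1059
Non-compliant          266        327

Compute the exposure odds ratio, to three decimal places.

Cells: a = 185, b = 1059, c = 266, d = 327.
OR = (a·d)/(b·c) = (185 × 327) / (1059 × 266) = 60495 / 281694 = 0.21475
Exposure is associated with lower odds of hospital-acquired infection (OR = 0.21 < 1).

0.215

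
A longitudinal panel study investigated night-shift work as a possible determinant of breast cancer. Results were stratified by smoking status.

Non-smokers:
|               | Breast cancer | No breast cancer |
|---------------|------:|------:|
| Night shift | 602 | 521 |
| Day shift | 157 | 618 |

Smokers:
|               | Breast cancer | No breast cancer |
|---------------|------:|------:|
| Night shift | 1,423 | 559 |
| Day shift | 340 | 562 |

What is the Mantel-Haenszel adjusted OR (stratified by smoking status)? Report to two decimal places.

4.34

OR_MH = Σ(aᵢdᵢ/nᵢ) / Σ(bᵢcᵢ/nᵢ), where nᵢ is the stratum total.
Stratum 1 (Non-smokers): n = 1898; a·d/n = 602·618/1898 = 196.0148; b·c/n = 521·157/1898 = 43.0964
Stratum 2 (Smokers): n = 2884; a·d/n = 1423·562/2884 = 277.2975; b·c/n = 559·340/2884 = 65.9015
OR_MH = (196.0148 + 277.2975) / (43.0964 + 65.9015) = 473.3123 / 108.9979 = 4.34240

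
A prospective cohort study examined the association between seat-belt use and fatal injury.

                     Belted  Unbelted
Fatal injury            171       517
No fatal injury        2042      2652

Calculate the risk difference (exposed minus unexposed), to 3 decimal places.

-0.086

Reading the table with exposure as columns: a = 171 (Belted, case), b = 2042 (Belted, non-case), c = 517 (Unbelted, case), d = 2652.
Risk in exposed = 171/2213 = 0.077271; risk in unexposed = 517/3169 = 0.163143.
Risk difference = 0.077271 − 0.163143 = -0.085872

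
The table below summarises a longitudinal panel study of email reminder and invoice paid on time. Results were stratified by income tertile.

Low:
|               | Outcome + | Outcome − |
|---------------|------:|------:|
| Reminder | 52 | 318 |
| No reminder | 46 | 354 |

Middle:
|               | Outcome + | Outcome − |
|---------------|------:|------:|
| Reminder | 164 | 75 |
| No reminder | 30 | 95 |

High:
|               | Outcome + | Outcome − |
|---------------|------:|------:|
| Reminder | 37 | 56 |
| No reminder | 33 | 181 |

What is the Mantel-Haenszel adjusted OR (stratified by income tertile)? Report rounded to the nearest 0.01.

OR_MH = Σ(aᵢdᵢ/nᵢ) / Σ(bᵢcᵢ/nᵢ), where nᵢ is the stratum total.
Stratum 1 (Low): n = 770; a·d/n = 52·354/770 = 23.9065; b·c/n = 318·46/770 = 18.9974
Stratum 2 (Middle): n = 364; a·d/n = 164·95/364 = 42.8022; b·c/n = 75·30/364 = 6.1813
Stratum 3 (High): n = 307; a·d/n = 37·181/307 = 21.8143; b·c/n = 56·33/307 = 6.0195
OR_MH = (23.9065 + 42.8022 + 21.8143) / (18.9974 + 6.1813 + 6.0195) = 88.5230 / 31.1983 = 2.83743

2.84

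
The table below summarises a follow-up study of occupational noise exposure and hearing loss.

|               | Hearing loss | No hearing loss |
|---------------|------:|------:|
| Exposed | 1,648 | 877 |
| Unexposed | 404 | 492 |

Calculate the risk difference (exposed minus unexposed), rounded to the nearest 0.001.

Cells: a = 1648, b = 877, c = 404, d = 492.
Risk in exposed = 1648/2525 = 0.652673; risk in unexposed = 404/896 = 0.450893.
Risk difference = 0.652673 − 0.450893 = 0.201780

0.202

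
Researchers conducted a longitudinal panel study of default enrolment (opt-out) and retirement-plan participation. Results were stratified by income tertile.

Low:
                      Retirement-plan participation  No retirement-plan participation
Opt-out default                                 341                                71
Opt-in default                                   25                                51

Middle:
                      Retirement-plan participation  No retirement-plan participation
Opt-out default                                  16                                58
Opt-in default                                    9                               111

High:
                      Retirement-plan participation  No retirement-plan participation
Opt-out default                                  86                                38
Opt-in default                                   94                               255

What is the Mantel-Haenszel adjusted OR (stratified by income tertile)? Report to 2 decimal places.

6.57

OR_MH = Σ(aᵢdᵢ/nᵢ) / Σ(bᵢcᵢ/nᵢ), where nᵢ is the stratum total.
Stratum 1 (Low): n = 488; a·d/n = 341·51/488 = 35.6373; b·c/n = 71·25/488 = 3.6373
Stratum 2 (Middle): n = 194; a·d/n = 16·111/194 = 9.1546; b·c/n = 58·9/194 = 2.6907
Stratum 3 (High): n = 473; a·d/n = 86·255/473 = 46.3636; b·c/n = 38·94/473 = 7.5518
OR_MH = (35.6373 + 9.1546 + 46.3636) / (3.6373 + 2.6907 + 7.5518) = 91.1556 / 13.8798 = 6.56749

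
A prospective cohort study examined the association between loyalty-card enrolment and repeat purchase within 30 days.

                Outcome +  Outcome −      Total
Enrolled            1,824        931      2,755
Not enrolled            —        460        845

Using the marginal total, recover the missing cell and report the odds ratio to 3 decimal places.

The missing cell is in the unexposed row: 845 − 460 = 385.
So a = 1824, b = 931, c = 385, d = 460.
OR = (a·d)/(b·c) = (1824 × 460) / (931 × 385) = 839040 / 358435 = 2.34084

2.341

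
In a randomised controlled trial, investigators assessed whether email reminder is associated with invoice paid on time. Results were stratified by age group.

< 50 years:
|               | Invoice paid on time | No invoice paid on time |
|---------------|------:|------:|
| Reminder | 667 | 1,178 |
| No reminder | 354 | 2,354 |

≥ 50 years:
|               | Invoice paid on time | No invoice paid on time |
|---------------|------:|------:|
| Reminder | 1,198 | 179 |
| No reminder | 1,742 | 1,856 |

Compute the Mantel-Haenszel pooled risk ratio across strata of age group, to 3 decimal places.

RR_MH = Σ(aᵢ·n₀ᵢ/nᵢ) / Σ(cᵢ·n₁ᵢ/nᵢ), with n₁ᵢ = aᵢ+bᵢ (exposed), n₀ᵢ = cᵢ+dᵢ (unexposed), nᵢ = n₁ᵢ+n₀ᵢ.
Stratum 1 (< 50 years): n₁ = 1845, n₀ = 2708, n = 4553; a·n₀/n = 667·2708/4553 = 396.7134; c·n₁/n = 354·1845/4553 = 143.4505
Stratum 2 (≥ 50 years): n₁ = 1377, n₀ = 3598, n = 4975; a·n₀/n = 1198·3598/4975 = 866.4129; c·n₁/n = 1742·1377/4975 = 482.1576
RR_MH = (396.7134 + 866.4129) / (143.4505 + 482.1576) = 1263.1262 / 625.6081 = 2.01904

2.019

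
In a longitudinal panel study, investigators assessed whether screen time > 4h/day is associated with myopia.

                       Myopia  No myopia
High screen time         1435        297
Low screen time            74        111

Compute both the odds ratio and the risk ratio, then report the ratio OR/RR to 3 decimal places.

3.499

Cells: a = 1435, b = 297, c = 74, d = 111.
OR = (1435·111)/(297·74) = 159285/21978 = 7.24747
Risk in exposed = 1435/1732 = 0.82852; risk in unexposed = 74/185 = 0.40000; RR = 2.07130
OR/RR = 7.24747 / 2.07130 = 3.49899
The outcome is not rare, so the OR lies further from 1 than the RR.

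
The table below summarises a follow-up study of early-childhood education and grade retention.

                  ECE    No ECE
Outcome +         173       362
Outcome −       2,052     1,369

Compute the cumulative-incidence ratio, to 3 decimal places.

0.372

Reading the table with exposure as columns: a = 173 (ECE, case), b = 2052 (ECE, non-case), c = 362 (No ECE, case), d = 1369.
Risk in exposed = 173/2225 = 0.07775; risk in unexposed = 362/1731 = 0.20913.
RR = 0.07775 / 0.20913 = 0.37180
The risk is 63% lower among the exposed than among the unexposed.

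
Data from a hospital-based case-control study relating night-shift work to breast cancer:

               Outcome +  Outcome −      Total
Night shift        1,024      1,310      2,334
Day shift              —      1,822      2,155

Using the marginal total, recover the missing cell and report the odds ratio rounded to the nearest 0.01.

4.28

The missing cell is in the unexposed row: 2155 − 1822 = 333.
So a = 1024, b = 1310, c = 333, d = 1822.
OR = (a·d)/(b·c) = (1024 × 1822) / (1310 × 333) = 1865728 / 436230 = 4.27694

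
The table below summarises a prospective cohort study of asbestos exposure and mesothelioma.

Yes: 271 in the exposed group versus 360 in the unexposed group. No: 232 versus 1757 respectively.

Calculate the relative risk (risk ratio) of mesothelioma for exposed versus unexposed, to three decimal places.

3.168

From the description: a = 271, b = 232, c = 360, d = 1757.
Risk in exposed = 271/503 = 0.53877; risk in unexposed = 360/2117 = 0.17005.
RR = 0.53877 / 0.17005 = 3.16825
The risk among the exposed is 3.17 times that among the unexposed.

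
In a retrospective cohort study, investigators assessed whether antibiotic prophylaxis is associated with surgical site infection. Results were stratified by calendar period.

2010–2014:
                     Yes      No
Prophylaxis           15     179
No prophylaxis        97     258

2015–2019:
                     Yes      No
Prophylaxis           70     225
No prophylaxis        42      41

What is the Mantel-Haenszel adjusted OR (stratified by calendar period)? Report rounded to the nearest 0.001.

0.259

OR_MH = Σ(aᵢdᵢ/nᵢ) / Σ(bᵢcᵢ/nᵢ), where nᵢ is the stratum total.
Stratum 1 (2010–2014): n = 549; a·d/n = 15·258/549 = 7.0492; b·c/n = 179·97/549 = 31.6266
Stratum 2 (2015–2019): n = 378; a·d/n = 70·41/378 = 7.5926; b·c/n = 225·42/378 = 25.0000
OR_MH = (7.0492 + 7.5926) / (31.6266 + 25.0000) = 14.6418 / 56.6266 = 0.25857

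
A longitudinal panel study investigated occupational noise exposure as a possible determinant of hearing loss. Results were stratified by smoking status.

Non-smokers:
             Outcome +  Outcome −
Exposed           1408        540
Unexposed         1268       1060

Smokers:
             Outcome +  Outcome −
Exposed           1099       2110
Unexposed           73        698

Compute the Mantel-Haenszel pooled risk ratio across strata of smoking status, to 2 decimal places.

1.54

RR_MH = Σ(aᵢ·n₀ᵢ/nᵢ) / Σ(cᵢ·n₁ᵢ/nᵢ), with n₁ᵢ = aᵢ+bᵢ (exposed), n₀ᵢ = cᵢ+dᵢ (unexposed), nᵢ = n₁ᵢ+n₀ᵢ.
Stratum 1 (Non-smokers): n₁ = 1948, n₀ = 2328, n = 4276; a·n₀/n = 1408·2328/4276 = 766.5631; c·n₁/n = 1268·1948/4276 = 577.6576
Stratum 2 (Smokers): n₁ = 3209, n₀ = 771, n = 3980; a·n₀/n = 1099·771/3980 = 212.8967; c·n₁/n = 73·3209/3980 = 58.8585
RR_MH = (766.5631 + 212.8967) / (577.6576 + 58.8585) = 979.4599 / 636.5162 = 1.53878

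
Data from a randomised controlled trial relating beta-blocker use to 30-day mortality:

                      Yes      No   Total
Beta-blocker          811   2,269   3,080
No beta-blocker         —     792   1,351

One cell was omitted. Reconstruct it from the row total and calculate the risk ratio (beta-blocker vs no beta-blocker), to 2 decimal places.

0.64

The missing cell is in the unexposed row: 1351 − 792 = 559.
So a = 811, b = 2269, c = 559, d = 792.
RR = [a/(a+b)] / [c/(c+d)] = (811/3080) / (559/1351) = 0.26331/0.41377 = 0.63638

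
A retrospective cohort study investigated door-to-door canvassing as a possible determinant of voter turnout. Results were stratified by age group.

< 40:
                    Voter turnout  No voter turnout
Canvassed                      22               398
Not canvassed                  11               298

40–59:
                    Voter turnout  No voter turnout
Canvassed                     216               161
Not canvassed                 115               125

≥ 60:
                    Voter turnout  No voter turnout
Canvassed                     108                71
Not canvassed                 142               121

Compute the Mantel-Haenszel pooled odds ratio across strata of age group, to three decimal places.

OR_MH = Σ(aᵢdᵢ/nᵢ) / Σ(bᵢcᵢ/nᵢ), where nᵢ is the stratum total.
Stratum 1 (< 40): n = 729; a·d/n = 22·298/729 = 8.9931; b·c/n = 398·11/729 = 6.0055
Stratum 2 (40–59): n = 617; a·d/n = 216·125/617 = 43.7601; b·c/n = 161·115/617 = 30.0081
Stratum 3 (≥ 60): n = 442; a·d/n = 108·121/442 = 29.5656; b·c/n = 71·142/442 = 22.8100
OR_MH = (8.9931 + 43.7601 + 29.5656) / (6.0055 + 30.0081 + 22.8100) = 82.3189 / 58.8235 = 1.39942

1.399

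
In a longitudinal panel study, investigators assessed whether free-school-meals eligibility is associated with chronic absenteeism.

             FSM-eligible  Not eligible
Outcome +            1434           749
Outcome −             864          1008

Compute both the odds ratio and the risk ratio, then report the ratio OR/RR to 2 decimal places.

Reading the table with exposure as columns: a = 1434 (FSM-eligible, case), b = 864 (FSM-eligible, non-case), c = 749 (Not eligible, case), d = 1008.
OR = (1434·1008)/(864·749) = 1445472/647136 = 2.23364
Risk in exposed = 1434/2298 = 0.62402; risk in unexposed = 749/1757 = 0.42629; RR = 1.46382
OR/RR = 2.23364 / 1.46382 = 1.52590
The outcome is not rare, so the OR lies further from 1 than the RR.

1.53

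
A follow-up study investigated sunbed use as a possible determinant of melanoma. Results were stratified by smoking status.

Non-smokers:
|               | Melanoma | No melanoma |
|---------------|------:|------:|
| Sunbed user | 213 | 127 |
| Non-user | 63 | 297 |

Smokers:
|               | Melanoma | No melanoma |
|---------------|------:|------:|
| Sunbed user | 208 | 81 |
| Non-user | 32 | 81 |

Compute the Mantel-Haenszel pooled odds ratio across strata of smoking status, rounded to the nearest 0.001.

OR_MH = Σ(aᵢdᵢ/nᵢ) / Σ(bᵢcᵢ/nᵢ), where nᵢ is the stratum total.
Stratum 1 (Non-smokers): n = 700; a·d/n = 213·297/700 = 90.3729; b·c/n = 127·63/700 = 11.4300
Stratum 2 (Smokers): n = 402; a·d/n = 208·81/402 = 41.9104; b·c/n = 81·32/402 = 6.4478
OR_MH = (90.3729 + 41.9104) / (11.4300 + 6.4478) = 132.2833 / 17.8778 = 7.39932

7.399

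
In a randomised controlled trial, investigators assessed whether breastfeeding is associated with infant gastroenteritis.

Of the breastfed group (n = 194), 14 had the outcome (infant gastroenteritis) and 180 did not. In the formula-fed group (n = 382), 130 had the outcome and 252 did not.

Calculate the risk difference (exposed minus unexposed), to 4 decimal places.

From the description: a = 14, b = 180, c = 130, d = 252.
Risk in exposed = 14/194 = 0.072165; risk in unexposed = 130/382 = 0.340314.
Risk difference = 0.072165 − 0.340314 = -0.268149

-0.2681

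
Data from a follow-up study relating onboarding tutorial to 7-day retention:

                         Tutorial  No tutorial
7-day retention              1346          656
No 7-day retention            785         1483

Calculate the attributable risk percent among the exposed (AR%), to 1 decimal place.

Reading the table with exposure as columns: a = 1346 (Tutorial, case), b = 785 (Tutorial, non-case), c = 656 (No tutorial, case), d = 1483.
Risk in exposed = 1346/2131 = 0.63163; risk in unexposed = 656/2139 = 0.30669.
RR = 0.63163/0.30669 = 2.05953
AR% = (RR − 1)/RR × 100 = (2.05953 − 1)/2.05953 × 100 = 51.4453%

51.4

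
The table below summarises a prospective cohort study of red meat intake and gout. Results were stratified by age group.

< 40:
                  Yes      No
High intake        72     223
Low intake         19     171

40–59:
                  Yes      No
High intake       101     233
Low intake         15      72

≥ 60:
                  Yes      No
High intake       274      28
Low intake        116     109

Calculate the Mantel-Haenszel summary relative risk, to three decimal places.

RR_MH = Σ(aᵢ·n₀ᵢ/nᵢ) / Σ(cᵢ·n₁ᵢ/nᵢ), with n₁ᵢ = aᵢ+bᵢ (exposed), n₀ᵢ = cᵢ+dᵢ (unexposed), nᵢ = n₁ᵢ+n₀ᵢ.
Stratum 1 (< 40): n₁ = 295, n₀ = 190, n = 485; a·n₀/n = 72·190/485 = 28.2062; c·n₁/n = 19·295/485 = 11.5567
Stratum 2 (40–59): n₁ = 334, n₀ = 87, n = 421; a·n₀/n = 101·87/421 = 20.8717; c·n₁/n = 15·334/421 = 11.9002
Stratum 3 (≥ 60): n₁ = 302, n₀ = 225, n = 527; a·n₀/n = 274·225/527 = 116.9829; c·n₁/n = 116·302/527 = 66.4744
RR_MH = (28.2062 + 20.8717 + 116.9829) / (11.5567 + 11.9002 + 66.4744) = 166.0608 / 89.9313 = 1.84653

1.847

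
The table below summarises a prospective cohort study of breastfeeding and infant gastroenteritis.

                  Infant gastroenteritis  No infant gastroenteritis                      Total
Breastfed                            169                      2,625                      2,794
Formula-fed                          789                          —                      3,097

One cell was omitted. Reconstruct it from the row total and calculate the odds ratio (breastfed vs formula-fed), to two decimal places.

The missing cell is in the unexposed row: 3097 − 789 = 2308.
So a = 169, b = 2625, c = 789, d = 2308.
OR = (a·d)/(b·c) = (169 × 2308) / (2625 × 789) = 390052 / 2071125 = 0.18833

0.19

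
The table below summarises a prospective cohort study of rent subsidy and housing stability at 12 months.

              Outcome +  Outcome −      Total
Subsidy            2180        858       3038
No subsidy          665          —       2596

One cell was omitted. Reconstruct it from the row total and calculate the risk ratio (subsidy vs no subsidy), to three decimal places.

The missing cell is in the unexposed row: 2596 − 665 = 1931.
So a = 2180, b = 858, c = 665, d = 1931.
RR = [a/(a+b)] / [c/(c+d)] = (2180/3038) / (665/2596) = 0.71758/0.25616 = 2.80125

2.801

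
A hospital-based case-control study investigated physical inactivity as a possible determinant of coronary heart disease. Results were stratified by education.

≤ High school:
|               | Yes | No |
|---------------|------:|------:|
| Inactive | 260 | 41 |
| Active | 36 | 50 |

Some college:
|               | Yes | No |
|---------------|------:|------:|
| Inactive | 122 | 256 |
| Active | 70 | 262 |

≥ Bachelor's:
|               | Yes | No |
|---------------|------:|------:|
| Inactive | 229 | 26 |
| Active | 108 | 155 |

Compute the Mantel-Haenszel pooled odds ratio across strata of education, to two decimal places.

4.27

OR_MH = Σ(aᵢdᵢ/nᵢ) / Σ(bᵢcᵢ/nᵢ), where nᵢ is the stratum total.
Stratum 1 (≤ High school): n = 387; a·d/n = 260·50/387 = 33.5917; b·c/n = 41·36/387 = 3.8140
Stratum 2 (Some college): n = 710; a·d/n = 122·262/710 = 45.0197; b·c/n = 256·70/710 = 25.2394
Stratum 3 (≥ Bachelor's): n = 518; a·d/n = 229·155/518 = 68.5232; b·c/n = 26·108/518 = 5.4208
OR_MH = (33.5917 + 45.0197 + 68.5232) / (3.8140 + 25.2394 + 5.4208) = 147.1346 / 34.4742 = 4.26796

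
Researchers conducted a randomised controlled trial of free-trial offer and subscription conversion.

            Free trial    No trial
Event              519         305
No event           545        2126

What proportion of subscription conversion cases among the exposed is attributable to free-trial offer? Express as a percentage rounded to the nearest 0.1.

74.3

Reading the table with exposure as columns: a = 519 (Free trial, case), b = 545 (Free trial, non-case), c = 305 (No trial, case), d = 2126.
Risk in exposed = 519/1064 = 0.48778; risk in unexposed = 305/2431 = 0.12546.
RR = 0.48778/0.12546 = 3.88786
AR% = (RR − 1)/RR × 100 = (3.88786 − 1)/3.88786 × 100 = 74.2789%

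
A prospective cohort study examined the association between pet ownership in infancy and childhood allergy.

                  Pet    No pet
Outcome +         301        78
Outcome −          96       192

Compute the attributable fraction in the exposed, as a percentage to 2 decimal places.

61.90

Reading the table with exposure as columns: a = 301 (Pet, case), b = 96 (Pet, non-case), c = 78 (No pet, case), d = 192.
Risk in exposed = 301/397 = 0.75819; risk in unexposed = 78/270 = 0.28889.
RR = 0.75819/0.28889 = 2.62449
AR% = (RR − 1)/RR × 100 = (2.62449 − 1)/2.62449 × 100 = 61.8974%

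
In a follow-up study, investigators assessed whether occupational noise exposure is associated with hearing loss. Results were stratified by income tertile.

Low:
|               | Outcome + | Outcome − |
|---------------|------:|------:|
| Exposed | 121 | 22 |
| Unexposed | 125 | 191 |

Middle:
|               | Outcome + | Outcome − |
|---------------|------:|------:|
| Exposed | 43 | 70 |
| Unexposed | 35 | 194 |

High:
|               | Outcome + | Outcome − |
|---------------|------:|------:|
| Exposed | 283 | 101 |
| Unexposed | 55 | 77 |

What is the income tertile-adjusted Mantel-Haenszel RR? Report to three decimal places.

2.018

RR_MH = Σ(aᵢ·n₀ᵢ/nᵢ) / Σ(cᵢ·n₁ᵢ/nᵢ), with n₁ᵢ = aᵢ+bᵢ (exposed), n₀ᵢ = cᵢ+dᵢ (unexposed), nᵢ = n₁ᵢ+n₀ᵢ.
Stratum 1 (Low): n₁ = 143, n₀ = 316, n = 459; a·n₀/n = 121·316/459 = 83.3028; c·n₁/n = 125·143/459 = 38.9434
Stratum 2 (Middle): n₁ = 113, n₀ = 229, n = 342; a·n₀/n = 43·229/342 = 28.7924; c·n₁/n = 35·113/342 = 11.5643
Stratum 3 (High): n₁ = 384, n₀ = 132, n = 516; a·n₀/n = 283·132/516 = 72.3953; c·n₁/n = 55·384/516 = 40.9302
RR_MH = (83.3028 + 28.7924 + 72.3953) / (38.9434 + 11.5643 + 40.9302) = 184.4906 / 91.4379 = 2.01766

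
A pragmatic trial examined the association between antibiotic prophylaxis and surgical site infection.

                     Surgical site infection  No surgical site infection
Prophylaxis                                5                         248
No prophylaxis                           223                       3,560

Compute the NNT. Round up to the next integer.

26

Risk in treated group = 5/253 = 0.01976; risk in control = 223/3783 = 0.05895.
Absolute risk reduction = 0.05895 − 0.01976 = 0.03919
NNT = 1 / ARR = 1 / 0.03919 = 25.520 → round up → 26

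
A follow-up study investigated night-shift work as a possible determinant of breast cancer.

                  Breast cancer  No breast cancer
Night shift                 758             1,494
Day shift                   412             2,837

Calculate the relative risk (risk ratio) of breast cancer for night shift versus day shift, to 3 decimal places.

Cells: a = 758, b = 1494, c = 412, d = 2837.
Risk in exposed = 758/2252 = 0.33659; risk in unexposed = 412/3249 = 0.12681.
RR = 0.33659 / 0.12681 = 2.65432
The risk among the exposed is 2.65 times that among the unexposed.

2.654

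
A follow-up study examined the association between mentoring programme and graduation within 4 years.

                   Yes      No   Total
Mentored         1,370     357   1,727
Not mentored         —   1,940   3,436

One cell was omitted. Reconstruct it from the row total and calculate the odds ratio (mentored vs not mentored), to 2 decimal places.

4.98

The missing cell is in the unexposed row: 3436 − 1940 = 1496.
So a = 1370, b = 357, c = 1496, d = 1940.
OR = (a·d)/(b·c) = (1370 × 1940) / (357 × 1496) = 2657800 / 534072 = 4.97648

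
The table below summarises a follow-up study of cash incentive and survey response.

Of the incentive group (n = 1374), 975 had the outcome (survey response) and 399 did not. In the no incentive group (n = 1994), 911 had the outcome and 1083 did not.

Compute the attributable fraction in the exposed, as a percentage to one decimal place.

From the description: a = 975, b = 399, c = 911, d = 1083.
Risk in exposed = 975/1374 = 0.70961; risk in unexposed = 911/1994 = 0.45687.
RR = 0.70961/0.45687 = 1.55319
AR% = (RR − 1)/RR × 100 = (1.55319 − 1)/1.55319 × 100 = 35.6164%

35.6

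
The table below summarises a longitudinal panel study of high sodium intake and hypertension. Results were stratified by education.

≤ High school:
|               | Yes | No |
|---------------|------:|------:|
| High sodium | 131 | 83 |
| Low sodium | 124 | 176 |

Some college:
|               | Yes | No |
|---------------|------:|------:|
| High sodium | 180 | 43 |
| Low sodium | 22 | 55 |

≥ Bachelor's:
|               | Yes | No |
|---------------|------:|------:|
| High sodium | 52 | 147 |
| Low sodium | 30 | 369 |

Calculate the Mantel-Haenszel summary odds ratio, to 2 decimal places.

3.60

OR_MH = Σ(aᵢdᵢ/nᵢ) / Σ(bᵢcᵢ/nᵢ), where nᵢ is the stratum total.
Stratum 1 (≤ High school): n = 514; a·d/n = 131·176/514 = 44.8560; b·c/n = 83·124/514 = 20.0233
Stratum 2 (Some college): n = 300; a·d/n = 180·55/300 = 33.0000; b·c/n = 43·22/300 = 3.1533
Stratum 3 (≥ Bachelor's): n = 598; a·d/n = 52·369/598 = 32.0870; b·c/n = 147·30/598 = 7.3746
OR_MH = (44.8560 + 33.0000 + 32.0870) / (20.0233 + 3.1533 + 7.3746) = 109.9430 / 30.5513 = 3.59864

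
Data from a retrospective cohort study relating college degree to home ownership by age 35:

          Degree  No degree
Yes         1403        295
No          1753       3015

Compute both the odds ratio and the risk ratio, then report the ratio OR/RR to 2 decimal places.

1.64

Reading the table with exposure as columns: a = 1403 (Degree, case), b = 1753 (Degree, non-case), c = 295 (No degree, case), d = 3015.
OR = (1403·3015)/(1753·295) = 4230045/517135 = 8.17977
Risk in exposed = 1403/3156 = 0.44455; risk in unexposed = 295/3310 = 0.08912; RR = 4.98800
OR/RR = 8.17977 / 4.98800 = 1.63989
The outcome is not rare, so the OR lies further from 1 than the RR.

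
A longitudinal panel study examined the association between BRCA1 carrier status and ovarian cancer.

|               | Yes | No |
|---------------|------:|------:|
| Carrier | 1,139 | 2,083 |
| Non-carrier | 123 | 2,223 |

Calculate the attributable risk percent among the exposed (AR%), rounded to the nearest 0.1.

Cells: a = 1139, b = 2083, c = 123, d = 2223.
Risk in exposed = 1139/3222 = 0.35351; risk in unexposed = 123/2346 = 0.05243.
RR = 0.35351/0.05243 = 6.74250
AR% = (RR − 1)/RR × 100 = (6.74250 − 1)/6.74250 × 100 = 85.1687%

85.2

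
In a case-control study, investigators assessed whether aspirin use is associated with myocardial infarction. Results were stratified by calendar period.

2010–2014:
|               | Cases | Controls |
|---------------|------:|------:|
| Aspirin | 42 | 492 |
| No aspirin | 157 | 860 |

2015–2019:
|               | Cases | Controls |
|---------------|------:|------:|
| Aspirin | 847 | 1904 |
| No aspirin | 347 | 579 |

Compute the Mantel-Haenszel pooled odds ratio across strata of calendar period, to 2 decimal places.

OR_MH = Σ(aᵢdᵢ/nᵢ) / Σ(bᵢcᵢ/nᵢ), where nᵢ is the stratum total.
Stratum 1 (2010–2014): n = 1551; a·d/n = 42·860/1551 = 23.2882; b·c/n = 492·157/1551 = 49.8027
Stratum 2 (2015–2019): n = 3677; a·d/n = 847·579/3677 = 133.3731; b·c/n = 1904·347/3677 = 179.6813
OR_MH = (23.2882 + 133.3731) / (49.8027 + 179.6813) = 156.6613 / 229.4840 = 0.68267

0.68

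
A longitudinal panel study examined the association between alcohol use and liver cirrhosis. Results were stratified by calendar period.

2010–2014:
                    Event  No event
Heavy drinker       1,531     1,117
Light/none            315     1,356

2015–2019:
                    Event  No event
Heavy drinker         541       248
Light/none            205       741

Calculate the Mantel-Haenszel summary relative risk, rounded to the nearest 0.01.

RR_MH = Σ(aᵢ·n₀ᵢ/nᵢ) / Σ(cᵢ·n₁ᵢ/nᵢ), with n₁ᵢ = aᵢ+bᵢ (exposed), n₀ᵢ = cᵢ+dᵢ (unexposed), nᵢ = n₁ᵢ+n₀ᵢ.
Stratum 1 (2010–2014): n₁ = 2648, n₀ = 1671, n = 4319; a·n₀/n = 1531·1671/4319 = 592.3364; c·n₁/n = 315·2648/4319 = 193.1280
Stratum 2 (2015–2019): n₁ = 789, n₀ = 946, n = 1735; a·n₀/n = 541·946/1735 = 294.9775; c·n₁/n = 205·789/1735 = 93.2248
RR_MH = (592.3364 + 294.9775) / (193.1280 + 93.2248) = 887.3139 / 286.3528 = 3.09867

3.10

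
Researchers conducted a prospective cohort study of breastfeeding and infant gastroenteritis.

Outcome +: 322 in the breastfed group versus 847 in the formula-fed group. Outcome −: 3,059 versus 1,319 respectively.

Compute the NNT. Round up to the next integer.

Risk in treated group = 322/3381 = 0.09524; risk in control = 847/2166 = 0.39104.
Absolute risk reduction = 0.39104 − 0.09524 = 0.29581
NNT = 1 / ARR = 1 / 0.29581 = 3.381 → round up → 4

4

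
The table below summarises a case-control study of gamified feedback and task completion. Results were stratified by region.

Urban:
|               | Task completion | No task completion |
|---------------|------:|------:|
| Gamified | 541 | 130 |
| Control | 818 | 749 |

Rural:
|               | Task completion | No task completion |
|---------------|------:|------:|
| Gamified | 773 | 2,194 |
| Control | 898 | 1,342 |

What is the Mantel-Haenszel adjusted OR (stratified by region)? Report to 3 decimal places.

OR_MH = Σ(aᵢdᵢ/nᵢ) / Σ(bᵢcᵢ/nᵢ), where nᵢ is the stratum total.
Stratum 1 (Urban): n = 2238; a·d/n = 541·749/2238 = 181.0585; b·c/n = 130·818/2238 = 47.5156
Stratum 2 (Rural): n = 5207; a·d/n = 773·1342/5207 = 199.2253; b·c/n = 2194·898/5207 = 378.3776
OR_MH = (181.0585 + 199.2253) / (47.5156 + 378.3776) = 380.2838 / 425.8932 = 0.89291

0.893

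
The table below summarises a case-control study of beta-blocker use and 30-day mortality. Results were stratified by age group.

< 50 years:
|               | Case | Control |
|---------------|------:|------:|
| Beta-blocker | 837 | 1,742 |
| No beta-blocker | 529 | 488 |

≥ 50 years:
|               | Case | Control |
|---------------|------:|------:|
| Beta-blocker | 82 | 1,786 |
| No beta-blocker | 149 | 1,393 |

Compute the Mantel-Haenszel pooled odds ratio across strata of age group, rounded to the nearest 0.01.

0.44

OR_MH = Σ(aᵢdᵢ/nᵢ) / Σ(bᵢcᵢ/nᵢ), where nᵢ is the stratum total.
Stratum 1 (< 50 years): n = 3596; a·d/n = 837·488/3596 = 113.5862; b·c/n = 1742·529/3596 = 256.2620
Stratum 2 (≥ 50 years): n = 3410; a·d/n = 82·1393/3410 = 33.4974; b·c/n = 1786·149/3410 = 78.0393
OR_MH = (113.5862 + 33.4974) / (256.2620 + 78.0393) = 147.0836 / 334.3013 = 0.43997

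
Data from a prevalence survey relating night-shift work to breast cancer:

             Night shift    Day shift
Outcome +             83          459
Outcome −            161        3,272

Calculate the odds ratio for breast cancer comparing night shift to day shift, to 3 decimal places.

3.675

Reading the table with exposure as columns: a = 83 (Night shift, case), b = 161 (Night shift, non-case), c = 459 (Day shift, case), d = 3272.
OR = (a·d)/(b·c) = (83 × 3272) / (161 × 459) = 271576 / 73899 = 3.67496
The odds of breast cancer are about 3.67 times as high in the night shift group.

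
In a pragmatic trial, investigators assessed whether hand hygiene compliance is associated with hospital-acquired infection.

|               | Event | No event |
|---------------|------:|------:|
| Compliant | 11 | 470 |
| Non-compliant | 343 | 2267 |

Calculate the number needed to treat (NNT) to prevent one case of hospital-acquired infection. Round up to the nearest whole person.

10

Risk in treated group = 11/481 = 0.02287; risk in control = 343/2610 = 0.13142.
Absolute risk reduction = 0.13142 − 0.02287 = 0.10855
NNT = 1 / ARR = 1 / 0.10855 = 9.212 → round up → 10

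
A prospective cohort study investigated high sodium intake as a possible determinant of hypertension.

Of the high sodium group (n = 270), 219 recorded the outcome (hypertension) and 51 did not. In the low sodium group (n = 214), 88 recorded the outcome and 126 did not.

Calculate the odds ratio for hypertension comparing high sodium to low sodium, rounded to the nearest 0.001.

6.148

From the description: a = 219, b = 51, c = 88, d = 126.
OR = (a·d)/(b·c) = (219 × 126) / (51 × 88) = 27594 / 4488 = 6.14840
The odds of hypertension are about 6.15 times as high in the high sodium group.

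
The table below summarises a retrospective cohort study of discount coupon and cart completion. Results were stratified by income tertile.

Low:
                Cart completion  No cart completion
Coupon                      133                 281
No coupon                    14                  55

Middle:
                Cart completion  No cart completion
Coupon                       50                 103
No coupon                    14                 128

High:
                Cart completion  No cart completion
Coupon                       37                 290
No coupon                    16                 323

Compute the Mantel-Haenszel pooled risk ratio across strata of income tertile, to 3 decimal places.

RR_MH = Σ(aᵢ·n₀ᵢ/nᵢ) / Σ(cᵢ·n₁ᵢ/nᵢ), with n₁ᵢ = aᵢ+bᵢ (exposed), n₀ᵢ = cᵢ+dᵢ (unexposed), nᵢ = n₁ᵢ+n₀ᵢ.
Stratum 1 (Low): n₁ = 414, n₀ = 69, n = 483; a·n₀/n = 133·69/483 = 19.0000; c·n₁/n = 14·414/483 = 12.0000
Stratum 2 (Middle): n₁ = 153, n₀ = 142, n = 295; a·n₀/n = 50·142/295 = 24.0678; c·n₁/n = 14·153/295 = 7.2610
Stratum 3 (High): n₁ = 327, n₀ = 339, n = 666; a·n₀/n = 37·339/666 = 18.8333; c·n₁/n = 16·327/666 = 7.8559
RR_MH = (19.0000 + 24.0678 + 18.8333) / (12.0000 + 7.2610 + 7.8559) = 61.9011 / 27.1169 = 2.28275

2.283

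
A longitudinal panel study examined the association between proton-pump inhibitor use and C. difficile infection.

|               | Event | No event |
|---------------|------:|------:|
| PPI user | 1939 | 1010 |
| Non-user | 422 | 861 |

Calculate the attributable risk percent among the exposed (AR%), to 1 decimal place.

Cells: a = 1939, b = 1010, c = 422, d = 861.
Risk in exposed = 1939/2949 = 0.65751; risk in unexposed = 422/1283 = 0.32892.
RR = 0.65751/0.32892 = 1.99902
AR% = (RR − 1)/RR × 100 = (1.99902 − 1)/1.99902 × 100 = 49.9755%

50.0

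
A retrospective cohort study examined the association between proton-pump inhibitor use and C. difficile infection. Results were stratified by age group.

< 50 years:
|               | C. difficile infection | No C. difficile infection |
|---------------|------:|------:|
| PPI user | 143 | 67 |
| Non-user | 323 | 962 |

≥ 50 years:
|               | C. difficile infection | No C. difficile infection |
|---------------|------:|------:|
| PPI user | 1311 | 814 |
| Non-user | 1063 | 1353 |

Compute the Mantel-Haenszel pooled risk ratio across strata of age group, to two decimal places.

RR_MH = Σ(aᵢ·n₀ᵢ/nᵢ) / Σ(cᵢ·n₁ᵢ/nᵢ), with n₁ᵢ = aᵢ+bᵢ (exposed), n₀ᵢ = cᵢ+dᵢ (unexposed), nᵢ = n₁ᵢ+n₀ᵢ.
Stratum 1 (< 50 years): n₁ = 210, n₀ = 1285, n = 1495; a·n₀/n = 143·1285/1495 = 122.9130; c·n₁/n = 323·210/1495 = 45.3712
Stratum 2 (≥ 50 years): n₁ = 2125, n₀ = 2416, n = 4541; a·n₀/n = 1311·2416/4541 = 697.5063; c·n₁/n = 1063·2125/4541 = 497.4400
RR_MH = (122.9130 + 697.5063) / (45.3712 + 497.4400) = 820.4193 / 542.8112 = 1.51143

1.51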